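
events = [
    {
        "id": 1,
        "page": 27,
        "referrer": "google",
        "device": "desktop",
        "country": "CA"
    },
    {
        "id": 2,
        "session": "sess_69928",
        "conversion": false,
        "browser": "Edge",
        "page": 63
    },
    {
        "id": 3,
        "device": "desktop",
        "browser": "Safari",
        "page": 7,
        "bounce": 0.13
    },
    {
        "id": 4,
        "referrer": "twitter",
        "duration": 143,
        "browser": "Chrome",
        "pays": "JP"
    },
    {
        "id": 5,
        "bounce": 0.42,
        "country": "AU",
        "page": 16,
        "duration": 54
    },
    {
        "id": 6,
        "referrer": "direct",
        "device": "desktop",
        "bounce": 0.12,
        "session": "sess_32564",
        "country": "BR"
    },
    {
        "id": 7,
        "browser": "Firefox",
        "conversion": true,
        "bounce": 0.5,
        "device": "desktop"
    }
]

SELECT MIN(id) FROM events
1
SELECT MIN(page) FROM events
7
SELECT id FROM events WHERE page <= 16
[3, 5]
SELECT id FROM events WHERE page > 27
[2]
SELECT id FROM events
[1, 2, 3, 4, 5, 6, 7]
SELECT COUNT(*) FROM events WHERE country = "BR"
1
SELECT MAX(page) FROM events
63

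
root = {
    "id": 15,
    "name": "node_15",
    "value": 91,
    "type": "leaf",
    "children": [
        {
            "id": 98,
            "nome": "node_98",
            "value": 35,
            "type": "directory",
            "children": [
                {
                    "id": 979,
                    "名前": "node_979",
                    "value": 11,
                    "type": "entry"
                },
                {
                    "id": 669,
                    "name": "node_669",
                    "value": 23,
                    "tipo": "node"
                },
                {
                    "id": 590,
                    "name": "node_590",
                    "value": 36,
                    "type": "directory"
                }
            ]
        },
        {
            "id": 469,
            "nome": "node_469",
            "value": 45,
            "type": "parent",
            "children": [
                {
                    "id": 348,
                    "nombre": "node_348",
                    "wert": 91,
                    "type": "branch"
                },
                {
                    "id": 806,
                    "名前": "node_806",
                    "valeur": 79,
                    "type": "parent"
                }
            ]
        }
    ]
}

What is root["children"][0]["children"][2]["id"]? 590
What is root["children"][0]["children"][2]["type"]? "directory"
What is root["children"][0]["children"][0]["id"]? 979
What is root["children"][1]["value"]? 45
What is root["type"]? "leaf"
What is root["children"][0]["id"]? 98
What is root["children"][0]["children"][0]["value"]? 11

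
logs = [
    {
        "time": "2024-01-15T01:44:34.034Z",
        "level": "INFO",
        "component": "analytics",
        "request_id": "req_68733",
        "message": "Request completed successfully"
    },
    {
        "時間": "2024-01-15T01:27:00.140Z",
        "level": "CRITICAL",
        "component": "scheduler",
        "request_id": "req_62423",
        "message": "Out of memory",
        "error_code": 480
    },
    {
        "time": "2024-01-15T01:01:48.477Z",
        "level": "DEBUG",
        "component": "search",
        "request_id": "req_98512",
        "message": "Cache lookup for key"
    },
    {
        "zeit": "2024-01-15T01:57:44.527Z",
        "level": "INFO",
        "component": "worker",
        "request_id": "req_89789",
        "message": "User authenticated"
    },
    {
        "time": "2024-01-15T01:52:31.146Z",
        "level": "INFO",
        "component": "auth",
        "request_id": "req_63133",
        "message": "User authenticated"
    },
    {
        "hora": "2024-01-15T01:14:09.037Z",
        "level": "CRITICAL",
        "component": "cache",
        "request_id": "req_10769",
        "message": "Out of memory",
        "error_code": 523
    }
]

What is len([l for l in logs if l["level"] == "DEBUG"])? 1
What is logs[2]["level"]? "DEBUG"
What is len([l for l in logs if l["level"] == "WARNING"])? 0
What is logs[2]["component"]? "search"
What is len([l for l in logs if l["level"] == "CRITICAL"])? 2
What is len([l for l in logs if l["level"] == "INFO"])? 3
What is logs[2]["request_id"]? "req_98512"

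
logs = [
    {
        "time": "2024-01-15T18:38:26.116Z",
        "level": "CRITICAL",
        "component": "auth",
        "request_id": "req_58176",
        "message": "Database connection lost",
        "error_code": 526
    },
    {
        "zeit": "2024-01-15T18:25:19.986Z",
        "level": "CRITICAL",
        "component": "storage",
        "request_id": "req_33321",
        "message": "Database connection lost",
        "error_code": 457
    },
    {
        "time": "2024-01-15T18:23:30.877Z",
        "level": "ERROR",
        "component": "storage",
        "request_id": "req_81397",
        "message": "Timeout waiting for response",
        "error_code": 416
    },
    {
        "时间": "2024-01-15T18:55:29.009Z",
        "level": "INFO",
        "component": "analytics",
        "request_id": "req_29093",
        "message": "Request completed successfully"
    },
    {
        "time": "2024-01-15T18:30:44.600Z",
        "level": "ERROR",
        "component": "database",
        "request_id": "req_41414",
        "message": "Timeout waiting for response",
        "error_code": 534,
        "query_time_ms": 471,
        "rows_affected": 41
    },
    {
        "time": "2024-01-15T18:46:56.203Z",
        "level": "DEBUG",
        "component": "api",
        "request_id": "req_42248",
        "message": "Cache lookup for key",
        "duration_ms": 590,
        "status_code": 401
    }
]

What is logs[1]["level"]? "CRITICAL"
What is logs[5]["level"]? "DEBUG"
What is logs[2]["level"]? "ERROR"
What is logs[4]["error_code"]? 534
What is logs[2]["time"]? "2024-01-15T18:23:30.877Z"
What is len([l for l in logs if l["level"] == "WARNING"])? 0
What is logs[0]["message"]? "Database connection lost"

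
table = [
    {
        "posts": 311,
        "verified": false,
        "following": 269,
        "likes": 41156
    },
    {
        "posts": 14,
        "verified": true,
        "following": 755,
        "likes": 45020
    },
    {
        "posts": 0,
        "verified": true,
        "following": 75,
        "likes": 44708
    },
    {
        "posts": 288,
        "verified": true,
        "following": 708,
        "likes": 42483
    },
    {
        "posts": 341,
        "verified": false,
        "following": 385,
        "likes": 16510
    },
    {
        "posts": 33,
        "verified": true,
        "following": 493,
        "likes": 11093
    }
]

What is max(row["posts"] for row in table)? 341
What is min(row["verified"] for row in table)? False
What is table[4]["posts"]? 341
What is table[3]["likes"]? 42483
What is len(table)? 6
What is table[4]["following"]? 385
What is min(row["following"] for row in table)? 75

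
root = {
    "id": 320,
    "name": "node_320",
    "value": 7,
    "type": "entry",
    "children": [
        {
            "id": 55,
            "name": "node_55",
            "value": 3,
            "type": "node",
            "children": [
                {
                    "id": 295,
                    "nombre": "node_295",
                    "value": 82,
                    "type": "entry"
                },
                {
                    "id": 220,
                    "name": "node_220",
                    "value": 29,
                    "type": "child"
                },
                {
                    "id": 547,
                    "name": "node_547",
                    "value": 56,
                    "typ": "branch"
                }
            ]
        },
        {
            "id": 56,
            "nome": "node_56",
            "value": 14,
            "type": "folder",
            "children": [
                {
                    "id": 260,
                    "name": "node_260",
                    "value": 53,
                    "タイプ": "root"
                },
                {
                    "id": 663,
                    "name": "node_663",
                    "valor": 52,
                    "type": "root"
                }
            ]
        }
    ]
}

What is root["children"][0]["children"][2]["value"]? 56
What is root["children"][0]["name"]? "node_55"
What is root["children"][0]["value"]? 3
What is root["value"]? 7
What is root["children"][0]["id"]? 55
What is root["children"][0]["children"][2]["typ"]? "branch"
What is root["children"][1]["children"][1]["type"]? "root"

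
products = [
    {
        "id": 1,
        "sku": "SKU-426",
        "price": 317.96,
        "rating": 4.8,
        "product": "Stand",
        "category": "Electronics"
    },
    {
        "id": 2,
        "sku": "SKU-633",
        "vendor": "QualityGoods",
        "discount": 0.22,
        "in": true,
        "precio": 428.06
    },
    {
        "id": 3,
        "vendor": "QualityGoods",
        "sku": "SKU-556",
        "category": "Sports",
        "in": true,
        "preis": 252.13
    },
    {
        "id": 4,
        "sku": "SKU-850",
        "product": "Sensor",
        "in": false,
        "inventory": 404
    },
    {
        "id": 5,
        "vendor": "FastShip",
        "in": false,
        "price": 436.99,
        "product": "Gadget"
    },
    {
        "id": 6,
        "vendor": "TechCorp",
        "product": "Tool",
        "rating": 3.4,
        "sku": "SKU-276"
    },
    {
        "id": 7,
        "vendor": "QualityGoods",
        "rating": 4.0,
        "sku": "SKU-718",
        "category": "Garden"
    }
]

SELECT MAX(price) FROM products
436.99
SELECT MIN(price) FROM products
317.96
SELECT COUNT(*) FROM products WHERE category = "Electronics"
1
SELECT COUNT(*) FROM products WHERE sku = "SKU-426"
1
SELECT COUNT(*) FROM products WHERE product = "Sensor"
1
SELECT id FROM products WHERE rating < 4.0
[6]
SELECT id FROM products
[1, 2, 3, 4, 5, 6, 7]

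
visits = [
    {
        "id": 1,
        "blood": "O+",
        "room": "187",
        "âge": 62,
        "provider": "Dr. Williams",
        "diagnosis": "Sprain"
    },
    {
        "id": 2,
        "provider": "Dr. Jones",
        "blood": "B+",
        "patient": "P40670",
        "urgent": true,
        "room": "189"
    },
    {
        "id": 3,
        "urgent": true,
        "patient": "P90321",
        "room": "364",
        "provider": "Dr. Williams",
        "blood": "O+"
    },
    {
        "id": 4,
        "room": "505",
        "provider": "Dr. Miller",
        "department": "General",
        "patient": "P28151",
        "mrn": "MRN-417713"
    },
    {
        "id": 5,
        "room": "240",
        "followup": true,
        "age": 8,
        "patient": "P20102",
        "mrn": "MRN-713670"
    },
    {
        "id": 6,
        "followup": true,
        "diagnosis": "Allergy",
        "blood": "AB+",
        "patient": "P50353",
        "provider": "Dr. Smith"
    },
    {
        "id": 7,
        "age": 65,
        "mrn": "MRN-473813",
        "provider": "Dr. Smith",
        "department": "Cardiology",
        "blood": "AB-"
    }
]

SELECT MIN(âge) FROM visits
62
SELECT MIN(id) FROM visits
1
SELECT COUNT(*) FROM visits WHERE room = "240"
1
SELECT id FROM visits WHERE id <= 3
[1, 2, 3]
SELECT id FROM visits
[1, 2, 3, 4, 5, 6, 7]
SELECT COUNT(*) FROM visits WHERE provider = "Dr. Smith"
2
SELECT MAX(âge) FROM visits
62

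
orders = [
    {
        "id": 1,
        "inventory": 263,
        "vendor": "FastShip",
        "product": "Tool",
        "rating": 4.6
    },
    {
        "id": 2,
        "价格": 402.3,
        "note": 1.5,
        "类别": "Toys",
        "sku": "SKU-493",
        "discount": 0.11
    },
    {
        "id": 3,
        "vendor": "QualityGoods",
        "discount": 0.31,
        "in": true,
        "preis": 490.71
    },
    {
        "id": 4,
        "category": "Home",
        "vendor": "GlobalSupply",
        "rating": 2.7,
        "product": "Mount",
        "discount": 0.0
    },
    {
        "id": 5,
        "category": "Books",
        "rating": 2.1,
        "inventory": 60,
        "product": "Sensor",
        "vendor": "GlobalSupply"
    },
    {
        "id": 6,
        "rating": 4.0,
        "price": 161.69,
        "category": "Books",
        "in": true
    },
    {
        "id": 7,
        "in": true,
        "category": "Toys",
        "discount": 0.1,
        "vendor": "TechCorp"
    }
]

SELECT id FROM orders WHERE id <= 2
[1, 2]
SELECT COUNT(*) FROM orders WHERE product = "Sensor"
1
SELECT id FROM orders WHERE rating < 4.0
[4, 5]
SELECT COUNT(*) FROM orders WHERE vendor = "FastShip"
1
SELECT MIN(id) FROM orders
1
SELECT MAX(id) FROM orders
7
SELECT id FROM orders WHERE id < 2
[1]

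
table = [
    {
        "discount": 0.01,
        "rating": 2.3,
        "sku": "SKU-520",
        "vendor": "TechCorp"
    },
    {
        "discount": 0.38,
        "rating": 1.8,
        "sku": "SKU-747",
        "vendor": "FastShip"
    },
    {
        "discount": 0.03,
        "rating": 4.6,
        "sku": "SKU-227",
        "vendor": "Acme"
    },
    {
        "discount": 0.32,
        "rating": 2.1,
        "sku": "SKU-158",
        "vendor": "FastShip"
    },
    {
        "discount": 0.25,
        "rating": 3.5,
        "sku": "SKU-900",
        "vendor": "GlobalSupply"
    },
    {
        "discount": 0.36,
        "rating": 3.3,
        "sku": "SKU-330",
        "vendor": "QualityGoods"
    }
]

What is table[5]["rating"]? 3.3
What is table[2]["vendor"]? "Acme"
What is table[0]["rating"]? 2.3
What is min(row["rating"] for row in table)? 1.8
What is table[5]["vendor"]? "QualityGoods"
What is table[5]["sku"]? "SKU-330"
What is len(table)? 6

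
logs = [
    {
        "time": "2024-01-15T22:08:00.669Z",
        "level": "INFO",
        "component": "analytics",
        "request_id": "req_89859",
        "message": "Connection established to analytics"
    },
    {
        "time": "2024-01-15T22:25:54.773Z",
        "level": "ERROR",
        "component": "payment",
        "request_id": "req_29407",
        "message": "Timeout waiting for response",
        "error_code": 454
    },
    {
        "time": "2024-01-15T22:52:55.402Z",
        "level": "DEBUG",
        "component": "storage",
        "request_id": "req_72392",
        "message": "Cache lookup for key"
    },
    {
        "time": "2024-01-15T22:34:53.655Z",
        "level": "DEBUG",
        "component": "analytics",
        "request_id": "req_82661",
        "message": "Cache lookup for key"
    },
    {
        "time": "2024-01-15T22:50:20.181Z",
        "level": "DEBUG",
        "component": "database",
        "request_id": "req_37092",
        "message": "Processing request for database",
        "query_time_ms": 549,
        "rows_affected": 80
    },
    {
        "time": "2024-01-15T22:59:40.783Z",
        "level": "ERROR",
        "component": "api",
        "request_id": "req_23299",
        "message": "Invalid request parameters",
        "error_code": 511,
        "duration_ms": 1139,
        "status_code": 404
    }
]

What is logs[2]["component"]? "storage"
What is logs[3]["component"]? "analytics"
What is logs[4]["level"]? "DEBUG"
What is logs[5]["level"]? "ERROR"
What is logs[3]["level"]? "DEBUG"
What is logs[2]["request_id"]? "req_72392"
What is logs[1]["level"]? "ERROR"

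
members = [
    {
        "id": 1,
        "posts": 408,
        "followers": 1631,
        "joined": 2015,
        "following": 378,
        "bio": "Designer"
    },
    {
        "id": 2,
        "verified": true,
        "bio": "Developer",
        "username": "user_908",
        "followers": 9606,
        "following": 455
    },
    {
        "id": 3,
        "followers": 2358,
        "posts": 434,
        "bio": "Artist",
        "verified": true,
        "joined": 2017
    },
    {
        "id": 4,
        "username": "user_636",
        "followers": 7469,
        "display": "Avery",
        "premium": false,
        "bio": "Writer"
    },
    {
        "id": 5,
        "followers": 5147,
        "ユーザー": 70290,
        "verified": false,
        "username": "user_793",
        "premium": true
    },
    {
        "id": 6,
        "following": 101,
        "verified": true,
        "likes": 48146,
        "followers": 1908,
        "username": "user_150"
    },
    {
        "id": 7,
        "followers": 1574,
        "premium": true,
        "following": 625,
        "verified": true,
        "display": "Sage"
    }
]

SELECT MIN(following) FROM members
101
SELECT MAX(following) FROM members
625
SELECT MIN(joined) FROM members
2015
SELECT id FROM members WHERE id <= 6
[1, 2, 3, 4, 5, 6]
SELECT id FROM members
[1, 2, 3, 4, 5, 6, 7]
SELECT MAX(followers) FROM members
9606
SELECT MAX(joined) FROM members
2017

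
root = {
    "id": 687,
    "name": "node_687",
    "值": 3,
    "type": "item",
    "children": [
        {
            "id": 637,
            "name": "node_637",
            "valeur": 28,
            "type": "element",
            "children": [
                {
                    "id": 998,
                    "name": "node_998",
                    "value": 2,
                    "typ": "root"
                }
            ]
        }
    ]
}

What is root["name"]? "node_687"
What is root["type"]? "item"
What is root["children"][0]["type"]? "element"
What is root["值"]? 3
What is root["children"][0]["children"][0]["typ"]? "root"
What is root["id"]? 687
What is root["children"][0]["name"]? "node_637"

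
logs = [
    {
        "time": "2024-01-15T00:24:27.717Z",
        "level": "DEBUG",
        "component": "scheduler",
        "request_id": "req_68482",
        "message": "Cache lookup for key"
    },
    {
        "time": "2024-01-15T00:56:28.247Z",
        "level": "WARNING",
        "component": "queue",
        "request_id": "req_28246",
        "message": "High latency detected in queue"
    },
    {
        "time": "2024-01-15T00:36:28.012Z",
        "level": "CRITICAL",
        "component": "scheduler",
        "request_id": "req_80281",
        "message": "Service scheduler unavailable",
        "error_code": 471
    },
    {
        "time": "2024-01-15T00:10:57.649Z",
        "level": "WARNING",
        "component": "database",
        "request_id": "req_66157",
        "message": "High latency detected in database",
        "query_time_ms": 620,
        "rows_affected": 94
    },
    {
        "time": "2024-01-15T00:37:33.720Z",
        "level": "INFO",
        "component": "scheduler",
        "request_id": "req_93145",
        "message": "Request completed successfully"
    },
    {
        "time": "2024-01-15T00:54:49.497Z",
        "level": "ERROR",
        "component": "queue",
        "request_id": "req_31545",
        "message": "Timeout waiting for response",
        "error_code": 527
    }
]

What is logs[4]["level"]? "INFO"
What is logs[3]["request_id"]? "req_66157"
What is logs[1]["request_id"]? "req_28246"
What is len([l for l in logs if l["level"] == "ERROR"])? 1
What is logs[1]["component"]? "queue"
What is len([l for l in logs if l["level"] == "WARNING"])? 2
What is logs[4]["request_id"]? "req_93145"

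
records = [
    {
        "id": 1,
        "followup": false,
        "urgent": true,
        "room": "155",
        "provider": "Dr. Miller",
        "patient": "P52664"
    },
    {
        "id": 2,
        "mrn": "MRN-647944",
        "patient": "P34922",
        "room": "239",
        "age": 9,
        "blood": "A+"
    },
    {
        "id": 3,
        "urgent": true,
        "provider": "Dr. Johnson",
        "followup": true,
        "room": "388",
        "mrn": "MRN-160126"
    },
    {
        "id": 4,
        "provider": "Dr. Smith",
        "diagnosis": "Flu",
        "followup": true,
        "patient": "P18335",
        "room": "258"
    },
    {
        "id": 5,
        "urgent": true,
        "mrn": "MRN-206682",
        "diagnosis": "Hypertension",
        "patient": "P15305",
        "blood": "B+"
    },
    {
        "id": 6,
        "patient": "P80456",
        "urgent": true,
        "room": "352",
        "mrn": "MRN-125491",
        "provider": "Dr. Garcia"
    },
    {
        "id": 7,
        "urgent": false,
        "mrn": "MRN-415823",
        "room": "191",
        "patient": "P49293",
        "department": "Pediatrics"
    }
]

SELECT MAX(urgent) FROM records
True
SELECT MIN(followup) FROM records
False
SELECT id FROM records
[1, 2, 3, 4, 5, 6, 7]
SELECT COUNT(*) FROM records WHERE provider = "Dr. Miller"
1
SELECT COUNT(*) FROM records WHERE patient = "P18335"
1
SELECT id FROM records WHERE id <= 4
[1, 2, 3, 4]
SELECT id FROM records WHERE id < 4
[1, 2, 3]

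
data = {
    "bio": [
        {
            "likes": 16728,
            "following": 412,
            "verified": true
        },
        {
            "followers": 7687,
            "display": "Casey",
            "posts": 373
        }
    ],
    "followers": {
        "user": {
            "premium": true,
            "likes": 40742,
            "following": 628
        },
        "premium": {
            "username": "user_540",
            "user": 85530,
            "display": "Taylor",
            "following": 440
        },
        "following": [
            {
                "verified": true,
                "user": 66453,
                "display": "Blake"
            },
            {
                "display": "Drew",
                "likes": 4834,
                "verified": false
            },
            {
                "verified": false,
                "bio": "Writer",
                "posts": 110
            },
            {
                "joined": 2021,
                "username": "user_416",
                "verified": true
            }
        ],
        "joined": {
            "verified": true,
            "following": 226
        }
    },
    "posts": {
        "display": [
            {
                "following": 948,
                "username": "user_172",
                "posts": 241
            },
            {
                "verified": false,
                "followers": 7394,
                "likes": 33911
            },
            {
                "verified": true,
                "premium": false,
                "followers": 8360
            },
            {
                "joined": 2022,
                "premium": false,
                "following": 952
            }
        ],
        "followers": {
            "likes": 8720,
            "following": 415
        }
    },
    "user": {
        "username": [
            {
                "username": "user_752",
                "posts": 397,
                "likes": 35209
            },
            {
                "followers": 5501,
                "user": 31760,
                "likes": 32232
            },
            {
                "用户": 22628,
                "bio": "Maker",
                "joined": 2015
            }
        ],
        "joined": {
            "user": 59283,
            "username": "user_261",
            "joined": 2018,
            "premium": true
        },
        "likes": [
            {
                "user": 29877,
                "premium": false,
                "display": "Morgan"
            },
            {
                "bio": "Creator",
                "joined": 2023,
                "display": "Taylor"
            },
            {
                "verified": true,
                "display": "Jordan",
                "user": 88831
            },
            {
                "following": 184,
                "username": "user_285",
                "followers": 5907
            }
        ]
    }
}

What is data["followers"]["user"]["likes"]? 40742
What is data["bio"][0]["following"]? 412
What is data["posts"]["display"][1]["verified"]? False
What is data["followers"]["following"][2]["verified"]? False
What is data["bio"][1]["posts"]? 373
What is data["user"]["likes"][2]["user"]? 88831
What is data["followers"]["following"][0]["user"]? 66453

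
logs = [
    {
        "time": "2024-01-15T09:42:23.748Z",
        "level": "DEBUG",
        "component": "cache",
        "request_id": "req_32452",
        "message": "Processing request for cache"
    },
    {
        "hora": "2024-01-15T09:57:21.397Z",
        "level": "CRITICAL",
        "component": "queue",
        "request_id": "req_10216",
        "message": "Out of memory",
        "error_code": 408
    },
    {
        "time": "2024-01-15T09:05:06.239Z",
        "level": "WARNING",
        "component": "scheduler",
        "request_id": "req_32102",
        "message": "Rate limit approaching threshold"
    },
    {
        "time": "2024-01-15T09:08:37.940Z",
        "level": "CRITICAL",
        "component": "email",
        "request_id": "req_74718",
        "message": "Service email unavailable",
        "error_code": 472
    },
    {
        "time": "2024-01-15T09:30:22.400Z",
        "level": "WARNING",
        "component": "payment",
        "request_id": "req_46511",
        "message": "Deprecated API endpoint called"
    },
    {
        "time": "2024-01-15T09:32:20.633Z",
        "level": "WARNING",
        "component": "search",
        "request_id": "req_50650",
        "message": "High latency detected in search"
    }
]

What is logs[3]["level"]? "CRITICAL"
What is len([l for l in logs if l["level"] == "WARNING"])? 3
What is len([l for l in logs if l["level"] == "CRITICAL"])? 2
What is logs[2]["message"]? "Rate limit approaching threshold"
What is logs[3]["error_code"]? 472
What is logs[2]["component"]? "scheduler"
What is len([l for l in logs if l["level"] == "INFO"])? 0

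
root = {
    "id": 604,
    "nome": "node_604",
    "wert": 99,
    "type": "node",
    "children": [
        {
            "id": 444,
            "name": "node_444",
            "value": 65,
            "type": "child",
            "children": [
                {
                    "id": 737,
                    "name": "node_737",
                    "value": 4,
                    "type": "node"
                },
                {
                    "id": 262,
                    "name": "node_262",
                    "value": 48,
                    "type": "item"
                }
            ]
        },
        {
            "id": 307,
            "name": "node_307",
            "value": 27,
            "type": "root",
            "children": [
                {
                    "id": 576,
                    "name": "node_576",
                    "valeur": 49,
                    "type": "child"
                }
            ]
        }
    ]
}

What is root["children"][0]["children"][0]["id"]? 737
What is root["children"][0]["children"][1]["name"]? "node_262"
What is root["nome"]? "node_604"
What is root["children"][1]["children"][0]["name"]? "node_576"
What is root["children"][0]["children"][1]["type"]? "item"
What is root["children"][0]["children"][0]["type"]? "node"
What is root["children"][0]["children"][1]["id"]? 262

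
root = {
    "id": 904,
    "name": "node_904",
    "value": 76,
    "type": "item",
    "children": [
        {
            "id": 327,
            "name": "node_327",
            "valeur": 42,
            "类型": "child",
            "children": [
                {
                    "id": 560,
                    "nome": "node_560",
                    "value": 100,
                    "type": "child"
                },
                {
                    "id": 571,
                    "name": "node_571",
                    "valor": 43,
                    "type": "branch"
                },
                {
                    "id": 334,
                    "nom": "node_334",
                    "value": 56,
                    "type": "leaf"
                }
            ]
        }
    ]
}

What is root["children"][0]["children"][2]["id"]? 334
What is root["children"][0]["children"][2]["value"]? 56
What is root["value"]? 76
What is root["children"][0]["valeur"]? 42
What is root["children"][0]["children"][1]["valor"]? 43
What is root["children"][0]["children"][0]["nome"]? "node_560"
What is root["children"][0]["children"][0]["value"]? 100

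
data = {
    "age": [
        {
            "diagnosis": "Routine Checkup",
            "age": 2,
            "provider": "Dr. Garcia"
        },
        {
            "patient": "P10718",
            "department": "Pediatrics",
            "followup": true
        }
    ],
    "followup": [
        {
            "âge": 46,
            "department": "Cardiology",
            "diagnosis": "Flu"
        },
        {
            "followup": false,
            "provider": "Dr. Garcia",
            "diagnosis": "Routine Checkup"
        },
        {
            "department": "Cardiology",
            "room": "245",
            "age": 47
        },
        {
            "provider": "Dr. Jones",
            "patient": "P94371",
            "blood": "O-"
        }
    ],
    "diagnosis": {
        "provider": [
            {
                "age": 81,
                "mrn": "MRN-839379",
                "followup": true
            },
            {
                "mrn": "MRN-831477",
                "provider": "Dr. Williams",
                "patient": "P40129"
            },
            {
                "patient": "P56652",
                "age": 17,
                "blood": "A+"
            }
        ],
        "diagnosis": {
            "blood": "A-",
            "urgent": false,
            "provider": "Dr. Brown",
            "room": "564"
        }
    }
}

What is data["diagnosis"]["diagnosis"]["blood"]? "A-"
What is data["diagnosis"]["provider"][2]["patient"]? "P56652"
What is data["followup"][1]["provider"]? "Dr. Garcia"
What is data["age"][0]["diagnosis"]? "Routine Checkup"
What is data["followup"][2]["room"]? "245"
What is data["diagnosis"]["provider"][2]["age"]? 17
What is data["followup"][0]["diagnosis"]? "Flu"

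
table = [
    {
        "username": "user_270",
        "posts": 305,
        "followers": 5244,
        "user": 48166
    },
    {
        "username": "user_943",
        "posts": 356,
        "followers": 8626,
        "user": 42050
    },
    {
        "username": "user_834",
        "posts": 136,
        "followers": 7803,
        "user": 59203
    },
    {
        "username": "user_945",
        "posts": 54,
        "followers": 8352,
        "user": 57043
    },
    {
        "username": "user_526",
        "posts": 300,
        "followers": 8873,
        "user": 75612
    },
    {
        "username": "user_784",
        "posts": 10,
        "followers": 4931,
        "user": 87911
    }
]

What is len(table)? 6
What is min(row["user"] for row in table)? 42050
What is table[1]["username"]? "user_943"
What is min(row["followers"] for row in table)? 4931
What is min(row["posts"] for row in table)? 10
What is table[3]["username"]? "user_945"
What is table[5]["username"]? "user_784"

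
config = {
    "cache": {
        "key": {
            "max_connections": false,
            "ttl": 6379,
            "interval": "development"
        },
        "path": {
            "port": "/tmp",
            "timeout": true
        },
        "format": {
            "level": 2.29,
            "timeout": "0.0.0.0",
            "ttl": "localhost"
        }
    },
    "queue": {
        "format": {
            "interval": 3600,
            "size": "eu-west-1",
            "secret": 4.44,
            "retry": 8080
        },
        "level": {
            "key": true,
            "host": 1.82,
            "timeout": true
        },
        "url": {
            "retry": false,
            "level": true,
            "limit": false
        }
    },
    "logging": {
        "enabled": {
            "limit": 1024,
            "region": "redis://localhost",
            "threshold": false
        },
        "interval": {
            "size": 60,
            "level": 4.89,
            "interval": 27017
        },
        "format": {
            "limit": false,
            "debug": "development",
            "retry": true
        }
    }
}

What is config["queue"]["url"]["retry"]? False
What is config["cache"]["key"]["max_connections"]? False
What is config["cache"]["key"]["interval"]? "development"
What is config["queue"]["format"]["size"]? "eu-west-1"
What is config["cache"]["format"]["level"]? 2.29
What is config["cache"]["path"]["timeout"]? True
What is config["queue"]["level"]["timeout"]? True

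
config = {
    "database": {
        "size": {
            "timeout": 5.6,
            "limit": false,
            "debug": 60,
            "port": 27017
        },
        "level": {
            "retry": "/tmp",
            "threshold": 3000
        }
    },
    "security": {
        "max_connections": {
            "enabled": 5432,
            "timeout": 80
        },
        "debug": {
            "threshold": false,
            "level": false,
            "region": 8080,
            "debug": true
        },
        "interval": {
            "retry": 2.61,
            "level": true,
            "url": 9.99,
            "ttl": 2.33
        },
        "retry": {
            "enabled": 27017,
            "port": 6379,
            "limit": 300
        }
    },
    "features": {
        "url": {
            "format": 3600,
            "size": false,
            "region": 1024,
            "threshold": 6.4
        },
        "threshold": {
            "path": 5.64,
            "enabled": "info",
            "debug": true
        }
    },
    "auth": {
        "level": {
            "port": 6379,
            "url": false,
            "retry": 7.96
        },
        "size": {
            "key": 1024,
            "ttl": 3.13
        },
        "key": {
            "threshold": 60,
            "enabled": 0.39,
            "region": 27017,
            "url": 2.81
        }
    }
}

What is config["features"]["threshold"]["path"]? 5.64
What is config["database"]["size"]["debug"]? 60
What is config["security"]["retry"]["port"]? 6379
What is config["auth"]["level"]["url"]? False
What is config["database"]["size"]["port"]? 27017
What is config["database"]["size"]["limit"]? False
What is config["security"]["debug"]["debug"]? True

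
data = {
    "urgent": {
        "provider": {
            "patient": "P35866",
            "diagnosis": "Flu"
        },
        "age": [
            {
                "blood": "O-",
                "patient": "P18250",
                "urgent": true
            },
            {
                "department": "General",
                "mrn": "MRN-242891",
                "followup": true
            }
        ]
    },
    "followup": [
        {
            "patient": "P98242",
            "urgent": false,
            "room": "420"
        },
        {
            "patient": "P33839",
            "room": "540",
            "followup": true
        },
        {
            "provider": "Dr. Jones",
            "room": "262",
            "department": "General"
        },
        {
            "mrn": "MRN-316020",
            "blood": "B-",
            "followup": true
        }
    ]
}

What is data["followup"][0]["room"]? "420"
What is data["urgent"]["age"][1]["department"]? "General"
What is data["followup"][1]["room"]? "540"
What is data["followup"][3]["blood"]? "B-"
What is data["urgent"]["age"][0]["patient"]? "P18250"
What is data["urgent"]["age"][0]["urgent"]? True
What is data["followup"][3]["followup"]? True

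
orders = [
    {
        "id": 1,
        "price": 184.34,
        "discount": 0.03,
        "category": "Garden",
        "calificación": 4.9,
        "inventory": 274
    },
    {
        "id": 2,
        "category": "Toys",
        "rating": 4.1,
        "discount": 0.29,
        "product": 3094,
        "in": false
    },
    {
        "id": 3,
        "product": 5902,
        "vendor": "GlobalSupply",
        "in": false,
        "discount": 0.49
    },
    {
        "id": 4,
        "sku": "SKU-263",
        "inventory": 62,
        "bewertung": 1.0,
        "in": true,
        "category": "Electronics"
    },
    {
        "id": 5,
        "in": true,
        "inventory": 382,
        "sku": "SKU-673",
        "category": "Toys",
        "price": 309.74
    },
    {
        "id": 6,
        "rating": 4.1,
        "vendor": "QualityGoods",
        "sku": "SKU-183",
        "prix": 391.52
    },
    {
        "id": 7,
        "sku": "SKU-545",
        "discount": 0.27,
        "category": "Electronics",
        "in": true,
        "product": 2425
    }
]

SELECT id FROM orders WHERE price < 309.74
[1]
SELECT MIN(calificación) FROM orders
4.9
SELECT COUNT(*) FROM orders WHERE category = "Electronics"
2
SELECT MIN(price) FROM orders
184.34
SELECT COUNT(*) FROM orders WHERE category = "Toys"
2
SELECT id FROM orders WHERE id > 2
[3, 4, 5, 6, 7]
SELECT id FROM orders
[1, 2, 3, 4, 5, 6, 7]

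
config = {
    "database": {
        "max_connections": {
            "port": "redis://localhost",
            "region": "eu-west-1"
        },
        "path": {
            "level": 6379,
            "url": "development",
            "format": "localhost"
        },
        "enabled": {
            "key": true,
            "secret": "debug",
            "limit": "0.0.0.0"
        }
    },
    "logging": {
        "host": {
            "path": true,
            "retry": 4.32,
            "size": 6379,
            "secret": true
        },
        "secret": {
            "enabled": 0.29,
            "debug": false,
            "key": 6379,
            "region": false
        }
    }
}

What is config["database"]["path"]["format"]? "localhost"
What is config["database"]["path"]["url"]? "development"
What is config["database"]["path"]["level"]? 6379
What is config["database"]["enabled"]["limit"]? "0.0.0.0"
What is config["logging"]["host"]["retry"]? 4.32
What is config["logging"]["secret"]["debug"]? False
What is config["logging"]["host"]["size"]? 6379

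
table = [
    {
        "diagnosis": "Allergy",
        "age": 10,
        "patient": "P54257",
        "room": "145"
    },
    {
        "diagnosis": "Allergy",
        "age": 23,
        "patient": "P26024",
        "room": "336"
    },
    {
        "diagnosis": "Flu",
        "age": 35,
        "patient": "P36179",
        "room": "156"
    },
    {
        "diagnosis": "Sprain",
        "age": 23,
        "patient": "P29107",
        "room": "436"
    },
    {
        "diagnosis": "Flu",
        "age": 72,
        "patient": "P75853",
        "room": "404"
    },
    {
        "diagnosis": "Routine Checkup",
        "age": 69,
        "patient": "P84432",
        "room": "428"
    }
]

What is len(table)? 6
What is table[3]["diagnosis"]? "Sprain"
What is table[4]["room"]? "404"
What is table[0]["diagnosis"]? "Allergy"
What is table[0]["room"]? "145"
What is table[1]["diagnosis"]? "Allergy"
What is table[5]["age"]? 69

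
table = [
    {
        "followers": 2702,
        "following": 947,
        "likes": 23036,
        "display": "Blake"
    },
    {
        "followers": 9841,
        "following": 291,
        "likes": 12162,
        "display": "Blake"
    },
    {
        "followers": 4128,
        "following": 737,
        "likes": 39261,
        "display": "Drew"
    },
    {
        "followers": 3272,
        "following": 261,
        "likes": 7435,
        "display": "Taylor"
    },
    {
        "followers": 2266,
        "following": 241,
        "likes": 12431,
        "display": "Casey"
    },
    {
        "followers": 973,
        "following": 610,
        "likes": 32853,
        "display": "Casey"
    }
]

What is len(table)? 6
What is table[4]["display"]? "Casey"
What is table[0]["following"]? 947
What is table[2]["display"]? "Drew"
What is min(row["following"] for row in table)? 241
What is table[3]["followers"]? 3272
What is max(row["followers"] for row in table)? 9841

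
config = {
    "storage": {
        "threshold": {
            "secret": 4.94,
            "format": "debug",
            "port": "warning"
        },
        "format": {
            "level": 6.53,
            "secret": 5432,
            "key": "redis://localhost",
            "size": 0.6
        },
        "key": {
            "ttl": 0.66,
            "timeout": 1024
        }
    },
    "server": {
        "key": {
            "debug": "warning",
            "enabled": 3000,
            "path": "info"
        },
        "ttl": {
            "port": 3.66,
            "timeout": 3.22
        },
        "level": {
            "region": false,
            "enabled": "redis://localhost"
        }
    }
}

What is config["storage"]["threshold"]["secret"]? 4.94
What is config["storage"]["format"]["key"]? "redis://localhost"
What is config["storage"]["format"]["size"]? 0.6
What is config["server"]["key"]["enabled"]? 3000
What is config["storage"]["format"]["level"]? 6.53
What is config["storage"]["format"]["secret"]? 5432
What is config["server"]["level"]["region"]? False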